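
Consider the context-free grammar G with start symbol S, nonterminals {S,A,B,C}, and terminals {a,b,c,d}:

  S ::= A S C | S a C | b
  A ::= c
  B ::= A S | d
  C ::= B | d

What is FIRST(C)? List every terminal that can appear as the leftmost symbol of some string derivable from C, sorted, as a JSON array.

FIRST sets, iterate to fixpoint:
iter 1:
  A via A→c: +{c}
  B via B→A S: +{c}
  B via B→d: +{d}
  C via C→B: +{c,d}
  S via S→A S C: +{c}
  S via S→b: +{b}
  FIRST(S)={b,c}  FIRST(A)={c}  FIRST(B)={c,d}  FIRST(C)={c,d}
iter 2: (no change)
  FIRST(S)={b,c}  FIRST(A)={c}  FIRST(B)={c,d}  FIRST(C)={c,d}

FIRST(C) = ["c", "d"]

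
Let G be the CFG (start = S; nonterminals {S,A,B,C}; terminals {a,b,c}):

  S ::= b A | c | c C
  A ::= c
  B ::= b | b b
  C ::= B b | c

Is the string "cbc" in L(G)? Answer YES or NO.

Convert to CNF:
  S -> T0 A | T1 C | c
  A -> c
  B -> T0 T0 | b
  C -> B T0 | c
  T0 -> b
  T1 -> c

Fill CYK table bottom-up:
  T[0,0] 'c' = {A,C,S,T1}  orig:{A,C,S}
  T[1,1] 'b' = {B,T0}  orig:{B}
  T[2,2] 'c' = {A,C,S,T1}  orig:{A,C,S}
  T[0,1] 'cb' = ∅
  T[1,2] 'bc' = {S}
  T[0,2] 'cbc' = ∅

S ∉ T[0,2] ⇒ NO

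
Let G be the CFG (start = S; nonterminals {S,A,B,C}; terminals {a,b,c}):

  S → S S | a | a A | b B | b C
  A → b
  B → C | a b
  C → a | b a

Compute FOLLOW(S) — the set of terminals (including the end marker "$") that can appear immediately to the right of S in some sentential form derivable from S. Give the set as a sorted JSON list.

FIRST sets, iterate to fixpoint:
pass 1:
  A via A→b: +{b}
  B via B→a b: +{a}
  C via C→a: +{a}
  C via C→b a: +{b}
  S via S→a: +{a}
  S via S→b B: +{b}
  FIRST(S)={a,b}  FIRST(A)={b}  FIRST(B)={a}  FIRST(C)={a,b}
pass 2:
  B via B→C: +{b}
  FIRST(S)={a,b}  FIRST(A)={b}  FIRST(B)={a,b}  FIRST(C)={a,b}
pass 3: (stable)
  FIRST(S)={a,b}  FIRST(A)={b}  FIRST(B)={a,b}  FIRST(C)={a,b}

FOLLOW sets:
FOLLOW(S) := {$}
iter 1:
  S→S S: FOLLOW(S) ⊇ FIRST(S) = {a,b}; new: +{a,b}
  S→a A: FOLLOW(A) ⊇ FOLLOW(S) ⊇ {$,a,b}; new: +{$,a,b}
  S→b B: FOLLOW(B) ⊇ FOLLOW(S) ⊇ {$,a,b}; new: +{$,a,b}
  S→b C: FOLLOW(C) ⊇ FOLLOW(S) ⊇ {$,a,b}; new: +{$,a,b}
  FOLLOW(S)={$,a,b}  FOLLOW(A)={$,a,b}  FOLLOW(B)={$,a,b}  FOLLOW(C)={$,a,b}
iter 2: done
  FOLLOW(S)={$,a,b}  FOLLOW(A)={$,a,b}  FOLLOW(B)={$,a,b}  FOLLOW(C)={$,a,b}

FOLLOW(S) = ["$", "a", "b"]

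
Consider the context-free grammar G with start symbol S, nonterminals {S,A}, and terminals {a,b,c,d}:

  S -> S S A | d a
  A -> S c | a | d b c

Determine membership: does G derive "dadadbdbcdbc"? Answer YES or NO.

CNF form of G:
  S -> S X5 | T1 T3
  A -> S T0 | T1 X4 | a
  T0 -> c
  T1 -> d
  T2 -> b
  T3 -> a
  X4 -> T2 T0
  X5 -> S A

CYK table (by increasing span):
  [0..0]={T1}  "d"  orig:{}
  [1..1]={A,T3}  "a"  orig:{A}
  [2..2]={T1}  "d"  orig:{}
  [3..3]={A,T3}  "a"  orig:{A}
  [4..4]={T1}  "d"  orig:{}
  [5..5]={T2}  "b"  orig:{}
  [6..6]={T1}  "d"  orig:{}
  [7..7]={T2}  "b"  orig:{}
  [8..8]={T0}  "c"  orig:{}
  [9..9]={T1}  "d"  orig:{}
  [10..10]={T2}  "b"  orig:{}
  [11..11]={T0}  "c"  orig:{}
  [0..1]={S}  "da"
  [1..2]=∅  "ad"
  [2..3]={S}  "da"
  [3..4]=∅  "ad"
  [4..5]=∅  "db"
  [5..6]=∅  "bd"
  [6..7]=∅  "db"
  [7..8]={X4}  "bc"  orig:{}
  [8..9]=∅  "cd"
  [9..10]=∅  "db"
  [10..11]={X4}  "bc"  orig:{}
  [0..2]=∅  "dad"
  [1..3]=∅  "ada"
  [2..4]=∅  "dad"
  [3..5]=∅  "adb"
  [4..6]=∅  "dbd"
  [5..7]=∅  "bdb"
  [6..8]={A}  "dbc"
  [7..9]=∅  "bcd"
  [8..10]=∅  "cdb"
  [9..11]={A}  "dbc"
  [0..3]=∅  "dada"
  [1..4]=∅  "adad"
  [2..5]=∅  "dadb"
  [3..6]=∅  "adbd"
  [4..7]=∅  "dbdb"
  [5..8]=∅  "bdbc"
  [6..9]=∅  "dbcd"
  [7..10]=∅  "bcdb"
  [8..11]=∅  "cdbc"
  [0..4]=∅  "dadad"
  [1..5]=∅  "adadb"
  [2..6]=∅  "dadbd"
  [3..7]=∅  "adbdb"
  [4..8]=∅  "dbdbc"
  [5..9]=∅  "bdbcd"
  [6..10]=∅  "dbcdb"
  [7..11]=∅  "bcdbc"
  [0..5]=∅  "dadadb"
  [1..6]=∅  "adadbd"
  [2..7]=∅  "dadbdb"
  [3..8]=∅  "adbdbc"
  [4..9]=∅  "dbdbcd"
  [5..10]=∅  "bdbcdb"
  [6..11]=∅  "dbcdbc"
  [0..6]=∅  "dadadbd"
  [1..7]=∅  "adadbdb"
  [2..8]=∅  "dadbdbc"
  [3..9]=∅  "adbdbcd"
  [4..10]=∅  "dbdbcdb"
  [5..11]=∅  "bdbcdbc"
  [0..7]=∅  "dadadbdb"
  [1..8]=∅  "adadbdbc"
  [2..9]=∅  "dadbdbcd"
  [3..10]=∅  "adbdbcdb"
  [4..11]=∅  "dbdbcdbc"
  [0..8]=∅  "dadadbdbc"
  [1..9]=∅  "adadbdbcd"
  [2..10]=∅  "dadbdbcdb"
  [3..11]=∅  "adbdbcdbc"
  [0..9]=∅  "dadadbdbcd"
  [1..10]=∅  "adadbdbcdb"
  [2..11]=∅  "dadbdbcdbc"
  [0..10]=∅  "dadadbdbcdb"
  [1..11]=∅  "adadbdbcdbc"
  [0..11]=∅  "dadadbdbcdbc"

S ∉ T[0,11] ⇒ NO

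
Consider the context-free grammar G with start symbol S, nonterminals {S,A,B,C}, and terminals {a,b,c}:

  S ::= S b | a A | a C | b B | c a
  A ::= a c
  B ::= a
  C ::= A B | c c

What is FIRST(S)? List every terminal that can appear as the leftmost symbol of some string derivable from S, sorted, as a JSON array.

FIRST sets, iterate to fixpoint:
iter 1:
  A via A→a c: +{a}
  B via B→a: +{a}
  C via C→A B: +{a}
  C via C→c c: +{c}
  S via S→a A: +{a}
  S via S→b B: +{b}
  S via S→c a: +{c}
  FIRST[S]={a,b,c}  FIRST[A]={a}  FIRST[B]={a}  FIRST[C]={a,c}
iter 2: (stable)
  FIRST[S]={a,b,c}  FIRST[A]={a}  FIRST[B]={a}  FIRST[C]={a,c}

FIRST(S) = ["a", "b", "c"]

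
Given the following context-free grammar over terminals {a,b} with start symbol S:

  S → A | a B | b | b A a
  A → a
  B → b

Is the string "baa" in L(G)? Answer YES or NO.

CNF form of G:
  S -> T0 B | T1 X2 | a | b
  A -> a
  B -> b
  T0 -> a
  T1 -> b
  X2 -> A T0

CYK fill:
  [0..0]={B,S,T1}  "b"  orig:{B,S}
  [1..1]={A,S,T0}  "a"  orig:{A,S}
  [2..2]={A,S,T0}  "a"  orig:{A,S}
  [0..1]=∅  "ba"
  [1..2]={X2}  "aa"  orig:{}
  [0..2]={S}  "baa"

S ∈ T[0,2] ⇒ YES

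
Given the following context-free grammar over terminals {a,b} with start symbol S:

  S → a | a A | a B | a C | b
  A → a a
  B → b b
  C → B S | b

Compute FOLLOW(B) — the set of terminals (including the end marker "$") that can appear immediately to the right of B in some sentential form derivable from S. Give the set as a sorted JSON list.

Compute FIRST by fixpoint:
pass 1:
  A via A→a a: +{a}
  B via B→b b: +{b}
  C via C→B S: +{b}
  S via S→a: +{a}
  S via S→b: +{b}
  FIRST[S]={a,b}  FIRST[A]={a}  FIRST[B]={b}  FIRST[C]={b}
pass 2: (stable)
  FIRST[S]={a,b}  FIRST[A]={a}  FIRST[B]={b}  FIRST[C]={b}

Compute FOLLOW by fixpoint:
seed FOLLOW(S) with $
iter 1:
  C→B S: FOLLOW(B) ⊇ FIRST(S) = {a,b}; new: +{a,b}
  S→a A: FOLLOW(A) ⊇ FOLLOW(S) ⊇ {$}; new: +{$}
  S→a B: FOLLOW(B) ⊇ FOLLOW(S) ⊇ {$}; new: +{$}
  S→a C: FOLLOW(C) ⊇ FOLLOW(S) ⊇ {$}; new: +{$}
  FOLLOW(S)={$}  FOLLOW(A)={$}  FOLLOW(B)={$,a,b}  FOLLOW(C)={$}
iter 2: (no change)
  FOLLOW(S)={$}  FOLLOW(A)={$}  FOLLOW(B)={$,a,b}  FOLLOW(C)={$}

FOLLOW(B) = ["$", "a", "b"]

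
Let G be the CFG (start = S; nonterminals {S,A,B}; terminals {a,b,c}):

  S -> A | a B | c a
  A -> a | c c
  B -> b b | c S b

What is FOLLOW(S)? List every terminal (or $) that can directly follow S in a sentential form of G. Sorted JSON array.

FIRST iteration:
pass 1:
  A via A→a: +{a}
  A via A→c c: +{c}
  B via B→b b: +{b}
  B via B→c S b: +{c}
  S via S→A: +{a,c}
  FIRST(S)={a,c}  FIRST(A)={a,c}  FIRST(B)={b,c}
pass 2: done
  FIRST(S)={a,c}  FIRST(A)={a,c}  FIRST(B)={b,c}

FOLLOW sets:
initialize: $ ∈ FOLLOW(S)
round 1:
  B→c S b: FOLLOW(S) ⊇ FIRST(b) = {b}; new: +{b}
  S→A: FOLLOW(A) ⊇ FOLLOW(S) ⊇ {$,b}; new: +{$,b}
  S→a B: FOLLOW(B) ⊇ FOLLOW(S) ⊇ {$,b}; new: +{$,b}
  FOLLOW(S)={$,b}  FOLLOW(A)={$,b}  FOLLOW(B)={$,b}
round 2: (stable)
  FOLLOW(S)={$,b}  FOLLOW(A)={$,b}  FOLLOW(B)={$,b}

FOLLOW(S) = ["$", "b"]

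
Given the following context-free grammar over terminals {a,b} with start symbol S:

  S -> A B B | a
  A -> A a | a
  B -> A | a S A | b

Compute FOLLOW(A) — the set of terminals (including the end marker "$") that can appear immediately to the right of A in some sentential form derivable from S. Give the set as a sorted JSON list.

Compute FIRST by fixpoint:
pass 1:
  A via A→a: +{a}
  B via B→A: +{a}
  B via B→b: +{b}
  S via S→A B B: +{a}
  FIRST(S)={a}  FIRST(A)={a}  FIRST(B)={a,b}
pass 2: done
  FIRST(S)={a}  FIRST(A)={a}  FIRST(B)={a,b}

FOLLOW sets:
seed FOLLOW(S) with $
iter 1:
  A→A a: FOLLOW(A) ⊇ FIRST(a) = {a}; new: +{a}
  B→a S A: FOLLOW(S) ⊇ FIRST(A) = {a}; new: +{a}
  S→A B B: FOLLOW(A) ⊇ FIRST(B) = {a,b}; new: +{b}
  S→A B B: FOLLOW(B) ⊇ FIRST(B) = {a,b}; new: +{a,b}
  S→A B B: FOLLOW(B) ⊇ FOLLOW(S) ⊇ {$,a}; new: +{$}
  FOLLOW[S]={$,a}  FOLLOW[A]={a,b}  FOLLOW[B]={$,a,b}
iter 2:
  B→A: FOLLOW(A) ⊇ FOLLOW(B) ⊇ {$,a,b}; new: +{$}
  FOLLOW[S]={$,a}  FOLLOW[A]={$,a,b}  FOLLOW[B]={$,a,b}
iter 3: (no change)
  FOLLOW[S]={$,a}  FOLLOW[A]={$,a,b}  FOLLOW[B]={$,a,b}

FOLLOW(A) = ["$", "a", "b"]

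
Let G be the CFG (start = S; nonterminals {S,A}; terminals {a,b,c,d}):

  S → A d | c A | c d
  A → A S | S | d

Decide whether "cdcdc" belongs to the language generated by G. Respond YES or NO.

CNF form of G:
  S -> A T0 | T1 A | T1 T0
  A -> A S | A T0 | T1 A | T1 T0 | d
  T0 -> d
  T1 -> c

CYK table (by increasing span):
  T[0,0] 'c' = {T1}  orig:{}
  T[1,1] 'd' = {A,T0}  orig:{A}
  T[2,2] 'c' = {T1}  orig:{}
  T[3,3] 'd' = {A,T0}  orig:{A}
  T[4,4] 'c' = {T1}  orig:{}
  T[0,1] 'cd' = {A,S}
  T[1,2] 'dc' = ∅
  T[2,3] 'cd' = {A,S}
  T[3,4] 'dc' = ∅
  T[0,2] 'cdc' = ∅
  T[1,3] 'dcd' = {A}
  T[2,4] 'cdc' = ∅
  T[0,3] 'cdcd' = {A,S}
  T[1,4] 'dcdc' = ∅
  T[0,4] 'cdcdc' = ∅

S ∉ T[0,4] ⇒ NO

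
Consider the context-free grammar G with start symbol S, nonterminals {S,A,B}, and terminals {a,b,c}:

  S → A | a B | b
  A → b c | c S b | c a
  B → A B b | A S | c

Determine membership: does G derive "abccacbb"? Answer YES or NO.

Convert to CNF:
  S -> T0 T1 | T1 T2 | T1 X5 | T2 B | b
  A -> T0 T1 | T1 T2 | T1 X3
  B -> A S | A X4 | c
  T0 -> b
  T1 -> c
  T2 -> a
  X3 -> S T0
  X4 -> B T0
  X5 -> S T0

Fill CYK table bottom-up:
  [0..0]={T2}  "a"  orig:{}
  [1..1]={S,T0}  "b"  orig:{S}
  [2..2]={B,T1}  "c"  orig:{B}
  [3..3]={B,T1}  "c"  orig:{B}
  [4..4]={T2}  "a"  orig:{}
  [5..5]={B,T1}  "c"  orig:{B}
  [6..6]={S,T0}  "b"  orig:{S}
  [7..7]={S,T0}  "b"  orig:{S}
  [0..1]=∅  "ab"
  [1..2]={A,S}  "bc"
  [2..3]=∅  "cc"
  [3..4]={A,S}  "ca"
  [4..5]={S}  "ac"
  [5..6]={X4}  "cb"  orig:{}
  [6..7]={X3,X5}  "bb"  orig:{}
  [0..2]=∅  "abc"
  [1..3]=∅  "bcc"
  [2..4]=∅  "cca"
  [3..5]=∅  "cac"
  [4..6]={X3,X5}  "acb"  orig:{}
  [5..7]={A,S}  "cbb"
  [0..3]=∅  "abcc"
  [1..4]={B}  "bcca"
  [2..5]=∅  "ccac"
  [3..6]={A,B,S}  "cacb"
  [4..7]=∅  "acbb"
  [0..4]={S}  "abcca"
  [1..5]=∅  "bccac"
  [2..6]=∅  "ccacb"
  [3..7]={B,X3,X4,X5}  "cacbb"  orig:{B}
  [0..5]=∅  "abccac"
  [1..6]={B}  "bccacb"
  [2..7]={A,S}  "ccacbb"
  [0..6]={S}  "abccacb"
  [1..7]={B,X4}  "bccacbb"  orig:{B}
  [0..7]={S,X3,X5}  "abccacbb"  orig:{S}

S ∈ T[0,7] ⇒ YES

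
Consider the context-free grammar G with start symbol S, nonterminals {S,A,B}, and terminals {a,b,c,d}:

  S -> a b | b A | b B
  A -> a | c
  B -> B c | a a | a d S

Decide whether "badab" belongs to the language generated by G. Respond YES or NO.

Convert to CNF:
  S -> T1 T3 | T3 A | T3 B
  A -> a | c
  B -> B T0 | T1 T1 | T1 X4
  T0 -> c
  T1 -> a
  T2 -> d
  T3 -> b
  X4 -> T2 S

CYK fill:
  T[0,0] 'b' = {T3}  orig:{}
  T[1,1] 'a' = {A,T1}  orig:{A}
  T[2,2] 'd' = {T2}  orig:{}
  T[3,3] 'a' = {A,T1}  orig:{A}
  T[4,4] 'b' = {T3}  orig:{}
  T[0,1] 'ba' = {S}
  T[1,2] 'ad' = ∅
  T[2,3] 'da' = ∅
  T[3,4] 'ab' = {S}
  T[0,2] 'bad' = ∅
  T[1,3] 'ada' = ∅
  T[2,4] 'dab' = {X4}  orig:{}
  T[0,3] 'bada' = ∅
  T[1,4] 'adab' = {B}
  T[0,4] 'badab' = {S}

S ∈ T[0,4] ⇒ YES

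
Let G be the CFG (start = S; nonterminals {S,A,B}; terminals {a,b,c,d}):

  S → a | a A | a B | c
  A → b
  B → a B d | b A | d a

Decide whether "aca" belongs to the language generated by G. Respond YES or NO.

Convert to CNF:
  S -> T0 A | T0 B | a | c
  A -> b
  B -> T0 X3 | T1 T0 | T2 A
  T0 -> a
  T1 -> d
  T2 -> b
  X3 -> B T1

Fill CYK table bottom-up:
  cell(0,0) a: {S,T0}  orig:{S}
  cell(1,1) c: {S}
  cell(2,2) a: {S,T0}  orig:{S}
  cell(0,1) ac: ∅
  cell(1,2) ca: ∅
  cell(0,2) aca: ∅

S ∉ T[0,2] ⇒ NO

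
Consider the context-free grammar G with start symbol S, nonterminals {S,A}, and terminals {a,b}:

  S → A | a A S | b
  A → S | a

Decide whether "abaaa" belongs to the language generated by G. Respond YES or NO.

CNF form of G:
  S -> T0 X2 | a | b
  A -> T0 X1 | a | b
  T0 -> a
  X1 -> A S
  X2 -> A S

CYK table (by increasing span):
  T[0,0] 'a' = {A,S,T0}  orig:{A,S}
  T[1,1] 'b' = {A,S}
  T[2,2] 'a' = {A,S,T0}  orig:{A,S}
  T[3,3] 'a' = {A,S,T0}  orig:{A,S}
  T[4,4] 'a' = {A,S,T0}  orig:{A,S}
  T[0,1] 'ab' = {X1,X2}  orig:{}
  T[1,2] 'ba' = {X1,X2}  orig:{}
  T[2,3] 'aa' = {X1,X2}  orig:{}
  T[3,4] 'aa' = {X1,X2}  orig:{}
  T[0,2] 'aba' = {A,S}
  T[1,3] 'baa' = ∅
  T[2,4] 'aaa' = {A,S}
  T[0,3] 'abaa' = {X1,X2}  orig:{}
  T[1,4] 'baaa' = {X1,X2}  orig:{}
  T[0,4] 'abaaa' = {A,S}

S ∈ T[0,4] ⇒ YES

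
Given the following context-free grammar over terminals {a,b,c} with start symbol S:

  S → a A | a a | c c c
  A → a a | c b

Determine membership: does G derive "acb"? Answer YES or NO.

CNF form of G:
  S -> T0 A | T0 T0 | T1 X3
  A -> T0 T0 | T1 T2
  T0 -> a
  T1 -> c
  T2 -> b
  X3 -> T1 T1

CYK fill:
  cell(0,0) a: {T0}  orig:{}
  cell(1,1) c: {T1}  orig:{}
  cell(2,2) b: {T2}  orig:{}
  cell(0,1) ac: ∅
  cell(1,2) cb: {A}
  cell(0,2) acb: {S}

S ∈ T[0,2] ⇒ YES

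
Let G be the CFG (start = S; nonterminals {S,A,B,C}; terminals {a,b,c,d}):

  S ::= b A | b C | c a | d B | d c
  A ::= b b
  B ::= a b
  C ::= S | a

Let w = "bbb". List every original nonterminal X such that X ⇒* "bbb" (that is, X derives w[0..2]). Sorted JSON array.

CNF form of G:
  S -> T0 A | T0 C | T2 T1 | T3 B | T3 T2
  A -> T0 T0
  B -> T1 T0
  C -> T0 A | T0 C | T2 T1 | T3 B | T3 T2 | a
  T0 -> b
  T1 -> a
  T2 -> c
  T3 -> d

CYK table (by increasing span), restricted to cells inside w[0..2]:
  cell(0,0) b: {T0}  orig:{}
  cell(1,1) b: {T0}  orig:{}
  cell(2,2) b: {T0}  orig:{}
  cell(0,1) bb: {A}
  cell(1,2) bb: {A}
  cell(0,2) bbb: {C,S}

Original NTs in T[0,2] deriving "bbb": ["C", "S"]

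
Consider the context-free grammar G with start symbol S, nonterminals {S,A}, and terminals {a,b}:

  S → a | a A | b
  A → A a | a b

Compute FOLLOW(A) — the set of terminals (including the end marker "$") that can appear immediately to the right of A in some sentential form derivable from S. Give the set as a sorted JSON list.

FIRST iteration:
iter 1:
  A via A→a b: +{a}
  S via S→a: +{a}
  S via S→b: +{b}
  S: {a,b}  A: {a}
iter 2: done
  S: {a,b}  A: {a}

Compute FOLLOW by fixpoint:
initialize: $ ∈ FOLLOW(S)
pass 1:
  A→A a: FOLLOW(A) ⊇ FIRST(a) = {a}; new: +{a}
  S→a A: FOLLOW(A) ⊇ FOLLOW(S) ⊇ {$}; new: +{$}
  FOLLOW[S]={$}  FOLLOW[A]={$,a}
pass 2: done
  FOLLOW[S]={$}  FOLLOW[A]={$,a}

FOLLOW(A) = ["$", "a"]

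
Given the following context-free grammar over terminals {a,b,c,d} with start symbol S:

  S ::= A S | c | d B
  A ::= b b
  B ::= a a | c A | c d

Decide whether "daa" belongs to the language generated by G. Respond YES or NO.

CNF form of G:
  S -> A S | T3 B | c
  A -> T0 T0
  B -> T1 T1 | T2 A | T2 T3
  T0 -> b
  T1 -> a
  T2 -> c
  T3 -> d

CYK table (by increasing span):
  cell(0,0) d: {T3}  orig:{}
  cell(1,1) a: {T1}  orig:{}
  cell(2,2) a: {T1}  orig:{}
  cell(0,1) da: ∅
  cell(1,2) aa: {B}
  cell(0,2) daa: {S}

S ∈ T[0,2] ⇒ YES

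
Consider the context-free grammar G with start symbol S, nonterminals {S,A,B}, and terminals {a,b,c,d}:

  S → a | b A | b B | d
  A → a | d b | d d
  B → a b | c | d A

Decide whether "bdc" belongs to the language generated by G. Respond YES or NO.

CNF form of G:
  S -> T1 A | T1 B | a | d
  A -> T0 T0 | T0 T1 | a
  B -> T0 A | T2 T1 | c
  T0 -> d
  T1 -> b
  T2 -> a

Fill CYK table bottom-up:
  T[0,0] 'b' = {T1}  orig:{}
  T[1,1] 'd' = {S,T0}  orig:{S}
  T[2,2] 'c' = {B}
  T[0,1] 'bd' = ∅
  T[1,2] 'dc' = ∅
  T[0,2] 'bdc' = ∅

S ∉ T[0,2] ⇒ NO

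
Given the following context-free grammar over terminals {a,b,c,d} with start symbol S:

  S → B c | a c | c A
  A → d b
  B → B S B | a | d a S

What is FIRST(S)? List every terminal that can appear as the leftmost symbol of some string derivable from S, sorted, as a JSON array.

FIRST sets, iterate to fixpoint:
[1]
  A via A→d b: +{d}
  B via B→a: +{a}
  B via B→d a S: +{d}
  S via S→B c: +{a,d}
  S via S→c A: +{c}
  FIRST[S]={a,c,d}  FIRST[A]={d}  FIRST[B]={a,d}
[2] (no change)
  FIRST[S]={a,c,d}  FIRST[A]={d}  FIRST[B]={a,d}

FIRST(S) = ["a", "c", "d"]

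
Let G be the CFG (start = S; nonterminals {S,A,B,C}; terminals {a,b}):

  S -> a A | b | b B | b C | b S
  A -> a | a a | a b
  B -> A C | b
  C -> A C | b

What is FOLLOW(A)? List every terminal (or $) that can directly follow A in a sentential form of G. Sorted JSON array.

FIRST sets, iterate to fixpoint:
[1]
  A via A→a: +{a}
  B via B→A C: +{a}
  B via B→b: +{b}
  C via C→A C: +{a}
  C via C→b: +{b}
  S via S→a A: +{a}
  S via S→b: +{b}
  S: {a,b}  A: {a}  B: {a,b}  C: {a,b}
[2] — fixpoint
  S: {a,b}  A: {a}  B: {a,b}  C: {a,b}

FOLLOW iteration:
seed FOLLOW(S) with $
iter 1:
  B→A C: FOLLOW(A) ⊇ FIRST(C) = {a,b}; new: +{a,b}
  S→a A: FOLLOW(A) ⊇ FOLLOW(S) ⊇ {$}; new: +{$}
  S→b B: FOLLOW(B) ⊇ FOLLOW(S) ⊇ {$}; new: +{$}
  S→b C: FOLLOW(C) ⊇ FOLLOW(S) ⊇ {$}; new: +{$}
  FOLLOW(S)={$}  FOLLOW(A)={$,a,b}  FOLLOW(B)={$}  FOLLOW(C)={$}
iter 2: (stable)
  FOLLOW(S)={$}  FOLLOW(A)={$,a,b}  FOLLOW(B)={$}  FOLLOW(C)={$}

FOLLOW(A) = ["$", "a", "b"]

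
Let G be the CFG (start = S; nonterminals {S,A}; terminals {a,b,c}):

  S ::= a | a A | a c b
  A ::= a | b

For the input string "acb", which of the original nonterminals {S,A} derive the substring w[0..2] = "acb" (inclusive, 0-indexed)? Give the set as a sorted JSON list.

CNF form of G:
  S -> T0 A | T0 X3 | a
  A -> a | b
  T0 -> a
  T1 -> c
  T2 -> b
  X3 -> T1 T2

CYK fill (cells [i..j] with 0 ≤ i ≤ j ≤ 2 only):
  cell(0,0) a: {A,S,T0}  orig:{A,S}
  cell(1,1) c: {T1}  orig:{}
  cell(2,2) b: {A,T2}  orig:{A}
  cell(0,1) ac: ∅
  cell(1,2) cb: {X3}  orig:{}
  cell(0,2) acb: {S}

Original NTs in T[0,2] deriving "acb": ["S"]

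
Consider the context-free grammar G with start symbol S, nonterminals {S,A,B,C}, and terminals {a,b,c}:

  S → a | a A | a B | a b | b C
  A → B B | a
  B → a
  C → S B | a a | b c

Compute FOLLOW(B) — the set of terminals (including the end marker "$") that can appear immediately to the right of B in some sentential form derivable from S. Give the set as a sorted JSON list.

FIRST sets, iterate to fixpoint:
round 1:
  A via A→a: +{a}
  B via B→a: +{a}
  C via C→a a: +{a}
  C via C→b c: +{b}
  S via S→a: +{a}
  S via S→b C: +{b}
  S: {a,b}  A: {a}  B: {a}  C: {a,b}
round 2: (stable)
  S: {a,b}  A: {a}  B: {a}  C: {a,b}

Compute FOLLOW by fixpoint:
initialize: $ ∈ FOLLOW(S)
round 1:
  A→B B: FOLLOW(B) ⊇ FIRST(B) = {a}; new: +{a}
  C→S B: FOLLOW(S) ⊇ FIRST(B) = {a}; new: +{a}
  S→a A: FOLLOW(A) ⊇ FOLLOW(S) ⊇ {$,a}; new: +{$,a}
  S→a B: FOLLOW(B) ⊇ FOLLOW(S) ⊇ {$,a}; new: +{$}
  S→b C: FOLLOW(C) ⊇ FOLLOW(S) ⊇ {$,a}; new: +{$,a}
  FOLLOW(S)={$,a}  FOLLOW(A)={$,a}  FOLLOW(B)={$,a}  FOLLOW(C)={$,a}
round 2: (no change)
  FOLLOW(S)={$,a}  FOLLOW(A)={$,a}  FOLLOW(B)={$,a}  FOLLOW(C)={$,a}

FOLLOW(B) = ["$", "a"]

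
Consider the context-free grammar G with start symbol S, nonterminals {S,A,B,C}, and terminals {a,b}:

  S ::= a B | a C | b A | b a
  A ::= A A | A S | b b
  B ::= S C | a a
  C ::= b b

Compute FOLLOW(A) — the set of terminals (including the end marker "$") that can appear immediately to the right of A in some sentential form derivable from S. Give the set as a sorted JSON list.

Compute FIRST by fixpoint:
round 1:
  A via A→b b: +{b}
  B via B→a a: +{a}
  C via C→b b: +{b}
  S via S→a B: +{a}
  S via S→b A: +{b}
  FIRST[S]={a,b}  FIRST[A]={b}  FIRST[B]={a}  FIRST[C]={b}
round 2:
  B via B→S C: +{b}
  FIRST[S]={a,b}  FIRST[A]={b}  FIRST[B]={a,b}  FIRST[C]={b}
round 3: (stable)
  FIRST[S]={a,b}  FIRST[A]={b}  FIRST[B]={a,b}  FIRST[C]={b}

FOLLOW iteration:
seed FOLLOW(S) with $
pass 1:
  A→A A: FOLLOW(A) ⊇ FIRST(A) = {b}; new: +{b}
  A→A S: FOLLOW(A) ⊇ FIRST(S) = {a,b}; new: +{a}
  A→A S: FOLLOW(S) ⊇ FOLLOW(A) ⊇ {a,b}; new: +{a,b}
  S→a B: FOLLOW(B) ⊇ FOLLOW(S) ⊇ {$,a,b}; new: +{$,a,b}
  S→a C: FOLLOW(C) ⊇ FOLLOW(S) ⊇ {$,a,b}; new: +{$,a,b}
  S→b A: FOLLOW(A) ⊇ FOLLOW(S) ⊇ {$,a,b}; new: +{$}
  S: {$,a,b}  A: {$,a,b}  B: {$,a,b}  C: {$,a,b}
pass 2: (no change)
  S: {$,a,b}  A: {$,a,b}  B: {$,a,b}  C: {$,a,b}

FOLLOW(A) = ["$", "a", "b"]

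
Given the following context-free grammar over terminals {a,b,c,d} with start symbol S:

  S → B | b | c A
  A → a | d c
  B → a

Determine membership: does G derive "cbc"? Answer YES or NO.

Convert to CNF:
  S -> T1 A | a | b
  A -> T0 T1 | a
  B -> a
  T0 -> d
  T1 -> c

Fill CYK table bottom-up:
  [0..0]={T1}  "c"  orig:{}
  [1..1]={S}  "b"
  [2..2]={T1}  "c"  orig:{}
  [0..1]=∅  "cb"
  [1..2]=∅  "bc"
  [0..2]=∅  "cbc"

S ∉ T[0,2] ⇒ NO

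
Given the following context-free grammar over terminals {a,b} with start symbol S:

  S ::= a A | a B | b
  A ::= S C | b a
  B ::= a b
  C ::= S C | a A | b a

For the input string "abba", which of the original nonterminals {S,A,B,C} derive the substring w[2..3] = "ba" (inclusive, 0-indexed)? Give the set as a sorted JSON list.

Convert to CNF:
  S -> T1 A | T1 B | b
  A -> S C | T0 T1
  B -> T1 T0
  C -> S C | T0 T1 | T1 A
  T0 -> b
  T1 -> a

Fill CYK table bottom-up, restricted to cells inside w[2..3]:
  [2..2]={S,T0}  "b"  orig:{S}
  [3..3]={T1}  "a"  orig:{}
  [2..3]={A,C}  "ba"

Original NTs in T[2,3] deriving "ba": ["A", "C"]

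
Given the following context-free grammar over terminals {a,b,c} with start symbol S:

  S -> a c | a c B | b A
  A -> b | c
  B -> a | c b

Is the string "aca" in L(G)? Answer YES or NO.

Convert to CNF:
  S -> T1 A | T2 T0 | T2 X3
  A -> b | c
  B -> T0 T1 | a
  T0 -> c
  T1 -> b
  T2 -> a
  X3 -> T0 B

Fill CYK table bottom-up:
  T[0,0] 'a' = {B,T2}  orig:{B}
  T[1,1] 'c' = {A,T0}  orig:{A}
  T[2,2] 'a' = {B,T2}  orig:{B}
  T[0,1] 'ac' = {S}
  T[1,2] 'ca' = {X3}  orig:{}
  T[0,2] 'aca' = {S}

S ∈ T[0,2] ⇒ YES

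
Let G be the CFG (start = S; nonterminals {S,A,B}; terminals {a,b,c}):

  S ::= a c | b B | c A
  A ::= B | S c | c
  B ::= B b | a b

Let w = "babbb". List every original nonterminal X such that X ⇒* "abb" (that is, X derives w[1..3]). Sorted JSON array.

CNF form of G:
  S -> T0 B | T1 A | T2 T1
  A -> B T0 | S T1 | T2 T0 | c
  B -> B T0 | T2 T0
  T0 -> b
  T1 -> c
  T2 -> a

CYK table (by increasing span) — only the sub-triangle for w[1..3]:
  T[1,1] 'a' = {T2}  orig:{}
  T[2,2] 'b' = {T0}  orig:{}
  T[3,3] 'b' = {T0}  orig:{}
  T[1,2] 'ab' = {A,B}
  T[2,3] 'bb' = ∅
  T[1,3] 'abb' = {A,B}

Original NTs in T[1,3] deriving "abb": ["A", "B"]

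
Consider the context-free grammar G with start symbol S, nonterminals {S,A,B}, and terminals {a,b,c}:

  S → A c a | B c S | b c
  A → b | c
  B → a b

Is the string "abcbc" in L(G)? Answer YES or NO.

CNF form of G:
  S -> A X3 | B X4 | T1 T2
  A -> b | c
  B -> T0 T1
  T0 -> a
  T1 -> b
  T2 -> c
  X3 -> T2 T0
  X4 -> T2 S

CYK fill:
  cell(0,0) a: {T0}  orig:{}
  cell(1,1) b: {A,T1}  orig:{A}
  cell(2,2) c: {A,T2}  orig:{A}
  cell(3,3) b: {A,T1}  orig:{A}
  cell(4,4) c: {A,T2}  orig:{A}
  cell(0,1) ab: {B}
  cell(1,2) bc: {S}
  cell(2,3) cb: ∅
  cell(3,4) bc: {S}
  cell(0,2) abc: ∅
  cell(1,3) bcb: ∅
  cell(2,4) cbc: {X4}  orig:{}
  cell(0,3) abcb: ∅
  cell(1,4) bcbc: ∅
  cell(0,4) abcbc: {S}

S ∈ T[0,4] ⇒ YES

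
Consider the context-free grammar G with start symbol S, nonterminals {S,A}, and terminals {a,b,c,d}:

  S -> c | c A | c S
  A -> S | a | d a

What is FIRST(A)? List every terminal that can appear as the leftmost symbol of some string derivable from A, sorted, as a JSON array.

FIRST sets, iterate to fixpoint:
pass 1:
  A via A→a: +{a}
  A via A→d a: +{d}
  S via S→c: +{c}
  S: {c}  A: {a,d}
pass 2:
  A via A→S: +{c}
  S: {c}  A: {a,c,d}
pass 3: (stable)
  S: {c}  A: {a,c,d}

FIRST(A) = ["a", "c", "d"]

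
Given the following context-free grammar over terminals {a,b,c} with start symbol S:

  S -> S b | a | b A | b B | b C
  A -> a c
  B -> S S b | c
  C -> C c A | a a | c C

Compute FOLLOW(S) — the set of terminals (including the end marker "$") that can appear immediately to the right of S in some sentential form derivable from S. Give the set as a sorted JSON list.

FIRST iteration:
iter 1:
  A via A→a c: +{a}
  B via B→c: +{c}
  C via C→a a: +{a}
  C via C→c C: +{c}
  S via S→a: +{a}
  S via S→b A: +{b}
  S: {a,b}  A: {a}  B: {c}  C: {a,c}
iter 2:
  B via B→S S b: +{a,b}
  S: {a,b}  A: {a}  B: {a,b,c}  C: {a,c}
iter 3: (no change)
  S: {a,b}  A: {a}  B: {a,b,c}  C: {a,c}

Compute FOLLOW by fixpoint:
initialize: $ ∈ FOLLOW(S)
round 1:
  B→S S b: FOLLOW(S) ⊇ FIRST(S) = {a,b}; new: +{a,b}
  C→C c A: FOLLOW(C) ⊇ FIRST(c) = {c}; new: +{c}
  C→C c A: FOLLOW(A) ⊇ FOLLOW(C) ⊇ {c}; new: +{c}
  S→b A: FOLLOW(A) ⊇ FOLLOW(S) ⊇ {$,a,b}; new: +{$,a,b}
  S→b B: FOLLOW(B) ⊇ FOLLOW(S) ⊇ {$,a,b}; new: +{$,a,b}
  S→b C: FOLLOW(C) ⊇ FOLLOW(S) ⊇ {$,a,b}; new: +{$,a,b}
  FOLLOW(S)={$,a,b}  FOLLOW(A)={$,a,b,c}  FOLLOW(B)={$,a,b}  FOLLOW(C)={$,a,b,c}
round 2: — fixpoint
  FOLLOW(S)={$,a,b}  FOLLOW(A)={$,a,b,c}  FOLLOW(B)={$,a,b}  FOLLOW(C)={$,a,b,c}

FOLLOW(S) = ["$", "a", "b"]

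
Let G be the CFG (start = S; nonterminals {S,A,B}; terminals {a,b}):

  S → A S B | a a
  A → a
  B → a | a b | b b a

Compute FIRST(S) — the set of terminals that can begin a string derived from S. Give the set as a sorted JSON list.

FIRST sets, iterate to fixpoint:
pass 1:
  A via A→a: +{a}
  B via B→a: +{a}
  B via B→b b a: +{b}
  S via S→A S B: +{a}
  FIRST(S)={a}  FIRST(A)={a}  FIRST(B)={a,b}
pass 2: (no change)
  FIRST(S)={a}  FIRST(A)={a}  FIRST(B)={a,b}

FIRST(S) = ["a"]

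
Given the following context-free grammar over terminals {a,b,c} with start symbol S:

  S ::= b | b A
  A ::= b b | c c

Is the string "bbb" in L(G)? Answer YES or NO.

Convert to CNF:
  S -> T0 A | b
  A -> T0 T0 | T1 T1
  T0 -> b
  T1 -> c

Fill CYK table bottom-up:
  [0..0]={S,T0}  "b"  orig:{S}
  [1..1]={S,T0}  "b"  orig:{S}
  [2..2]={S,T0}  "b"  orig:{S}
  [0..1]={A}  "bb"
  [1..2]={A}  "bb"
  [0..2]={S}  "bbb"

S ∈ T[0,2] ⇒ YES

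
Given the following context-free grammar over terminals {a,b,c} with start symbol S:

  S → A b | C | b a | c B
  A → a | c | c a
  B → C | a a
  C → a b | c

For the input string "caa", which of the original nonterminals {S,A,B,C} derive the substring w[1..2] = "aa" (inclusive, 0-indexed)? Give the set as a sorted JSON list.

Convert to CNF:
  S -> A T2 | T0 B | T1 T2 | T2 T1 | c
  A -> T0 T1 | a | c
  B -> T1 T1 | T1 T2 | c
  C -> T1 T2 | c
  T0 -> c
  T1 -> a
  T2 -> b

CYK table (by increasing span), restricted to cells inside w[1..2]:
  [1..1]={A,T1}  "a"  orig:{A}
  [2..2]={A,T1}  "a"  orig:{A}
  [1..2]={B}  "aa"

Original NTs in T[1,2] deriving "aa": ["B"]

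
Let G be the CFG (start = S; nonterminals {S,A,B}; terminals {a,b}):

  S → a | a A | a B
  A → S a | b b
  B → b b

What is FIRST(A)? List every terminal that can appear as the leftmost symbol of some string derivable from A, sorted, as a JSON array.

Compute FIRST by fixpoint:
[1]
  A via A→b b: +{b}
  B via B→b b: +{b}
  S via S→a: +{a}
  FIRST[S]={a}  FIRST[A]={b}  FIRST[B]={b}
[2]
  A via A→S a: +{a}
  FIRST[S]={a}  FIRST[A]={a,b}  FIRST[B]={b}
[3] done
  FIRST[S]={a}  FIRST[A]={a,b}  FIRST[B]={b}

FIRST(A) = ["a", "b"]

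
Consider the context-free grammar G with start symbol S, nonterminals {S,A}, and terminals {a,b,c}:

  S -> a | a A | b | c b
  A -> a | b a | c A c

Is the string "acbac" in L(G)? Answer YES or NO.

Convert to CNF:
  S -> T1 A | T2 T0 | a | b
  A -> T0 T1 | T2 X3 | a
  T0 -> b
  T1 -> a
  T2 -> c
  X3 -> A T2

CYK table (by increasing span):
  T[0,0] 'a' = {A,S,T1}  orig:{A,S}
  T[1,1] 'c' = {T2}  orig:{}
  T[2,2] 'b' = {S,T0}  orig:{S}
  T[3,3] 'a' = {A,S,T1}  orig:{A,S}
  T[4,4] 'c' = {T2}  orig:{}
  T[0,1] 'ac' = {X3}  orig:{}
  T[1,2] 'cb' = {S}
  T[2,3] 'ba' = {A}
  T[3,4] 'ac' = {X3}  orig:{}
  T[0,2] 'acb' = ∅
  T[1,3] 'cba' = ∅
  T[2,4] 'bac' = {X3}  orig:{}
  T[0,3] 'acba' = ∅
  T[1,4] 'cbac' = {A}
  T[0,4] 'acbac' = {S}

S ∈ T[0,4] ⇒ YES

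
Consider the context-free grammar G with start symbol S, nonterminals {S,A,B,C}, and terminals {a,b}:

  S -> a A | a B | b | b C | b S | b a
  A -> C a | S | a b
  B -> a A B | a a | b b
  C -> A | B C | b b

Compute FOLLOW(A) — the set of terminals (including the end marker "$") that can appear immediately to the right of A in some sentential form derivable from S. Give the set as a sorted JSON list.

FIRST sets, iterate to fixpoint:
pass 1:
  A via A→a b: +{a}
  B via B→a A B: +{a}
  B via B→b b: +{b}
  C via C→A: +{a}
  C via C→B C: +{b}
  S via S→a A: +{a}
  S via S→b: +{b}
  FIRST[S]={a,b}  FIRST[A]={a}  FIRST[B]={a,b}  FIRST[C]={a,b}
pass 2:
  A via A→C a: +{b}
  FIRST[S]={a,b}  FIRST[A]={a,b}  FIRST[B]={a,b}  FIRST[C]={a,b}
pass 3: (stable)
  FIRST[S]={a,b}  FIRST[A]={a,b}  FIRST[B]={a,b}  FIRST[C]={a,b}

Compute FOLLOW by fixpoint:
initialize: $ ∈ FOLLOW(S)
[1]
  A→C a: FOLLOW(C) ⊇ FIRST(a) = {a}; new: +{a}
  B→a A B: FOLLOW(A) ⊇ FIRST(B) = {a,b}; new: +{a,b}
  C→B C: FOLLOW(B) ⊇ FIRST(C) = {a,b}; new: +{a,b}
  S→a A: FOLLOW(A) ⊇ FOLLOW(S) ⊇ {$}; new: +{$}
  S→a B: FOLLOW(B) ⊇ FOLLOW(S) ⊇ {$}; new: +{$}
  S→b C: FOLLOW(C) ⊇ FOLLOW(S) ⊇ {$}; new: +{$}
  FOLLOW[S]={$}  FOLLOW[A]={$,a,b}  FOLLOW[B]={$,a,b}  FOLLOW[C]={$,a}
[2]
  A→S: FOLLOW(S) ⊇ FOLLOW(A) ⊇ {$,a,b}; new: +{a,b}
  S→b C: FOLLOW(C) ⊇ FOLLOW(S) ⊇ {$,a,b}; new: +{b}
  FOLLOW[S]={$,a,b}  FOLLOW[A]={$,a,b}  FOLLOW[B]={$,a,b}  FOLLOW[C]={$,a,b}
[3] (stable)
  FOLLOW[S]={$,a,b}  FOLLOW[A]={$,a,b}  FOLLOW[B]={$,a,b}  FOLLOW[C]={$,a,b}

FOLLOW(A) = ["$", "a", "b"]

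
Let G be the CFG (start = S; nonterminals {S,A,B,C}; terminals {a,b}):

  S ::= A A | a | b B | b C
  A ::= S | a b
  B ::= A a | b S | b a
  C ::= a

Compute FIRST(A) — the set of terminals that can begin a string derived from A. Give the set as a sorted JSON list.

Compute FIRST by fixpoint:
[1]
  A via A→a b: +{a}
  B via B→A a: +{a}
  B via B→b S: +{b}
  C via C→a: +{a}
  S via S→A A: +{a}
  S via S→b B: +{b}
  FIRST(S)={a,b}  FIRST(A)={a}  FIRST(B)={a,b}  FIRST(C)={a}
[2]
  A via A→S: +{b}
  FIRST(S)={a,b}  FIRST(A)={a,b}  FIRST(B)={a,b}  FIRST(C)={a}
[3] — fixpoint
  FIRST(S)={a,b}  FIRST(A)={a,b}  FIRST(B)={a,b}  FIRST(C)={a}

FIRST(A) = ["a", "b"]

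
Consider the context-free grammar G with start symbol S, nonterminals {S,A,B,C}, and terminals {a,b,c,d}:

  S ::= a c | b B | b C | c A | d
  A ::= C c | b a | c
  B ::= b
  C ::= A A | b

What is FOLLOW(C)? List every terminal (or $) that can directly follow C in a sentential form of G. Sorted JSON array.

Compute FIRST by fixpoint:
round 1:
  A via A→b a: +{b}
  A via A→c: +{c}
  B via B→b: +{b}
  C via C→A A: +{b,c}
  S via S→a c: +{a}
  S via S→b B: +{b}
  S via S→c A: +{c}
  S via S→d: +{d}
  FIRST(S)={a,b,c,d}  FIRST(A)={b,c}  FIRST(B)={b}  FIRST(C)={b,c}
round 2: (no change)
  FIRST(S)={a,b,c,d}  FIRST(A)={b,c}  FIRST(B)={b}  FIRST(C)={b,c}

FOLLOW iteration:
FOLLOW(S) := {$}
pass 1:
  A→C c: FOLLOW(C) ⊇ FIRST(c) = {c}; new: +{c}
  C→A A: FOLLOW(A) ⊇ FIRST(A) = {b,c}; new: +{b,c}
  S→b B: FOLLOW(B) ⊇ FOLLOW(S) ⊇ {$}; new: +{$}
  S→b C: FOLLOW(C) ⊇ FOLLOW(S) ⊇ {$}; new: +{$}
  S→c A: FOLLOW(A) ⊇ FOLLOW(S) ⊇ {$}; new: +{$}
  S: {$}  A: {$,b,c}  B: {$}  C: {$,c}
pass 2: (no change)
  S: {$}  A: {$,b,c}  B: {$}  C: {$,c}

FOLLOW(C) = ["$", "c"]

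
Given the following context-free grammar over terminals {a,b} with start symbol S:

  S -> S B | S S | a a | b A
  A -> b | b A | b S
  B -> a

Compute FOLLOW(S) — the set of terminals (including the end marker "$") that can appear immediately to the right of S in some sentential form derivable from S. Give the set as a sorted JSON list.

Compute FIRST by fixpoint:
iter 1:
  A via A→b: +{b}
  B via B→a: +{a}
  S via S→a a: +{a}
  S via S→b A: +{b}
  FIRST(S)={a,b}  FIRST(A)={b}  FIRST(B)={a}
iter 2: (stable)
  FIRST(S)={a,b}  FIRST(A)={b}  FIRST(B)={a}

Compute FOLLOW by fixpoint:
initialize: $ ∈ FOLLOW(S)
[1]
  S→S B: FOLLOW(S) ⊇ FIRST(B) = {a}; new: +{a}
  S→S B: FOLLOW(B) ⊇ FOLLOW(S) ⊇ {$,a}; new: +{$,a}
  S→S S: FOLLOW(S) ⊇ FIRST(S) = {a,b}; new: +{b}
  S→b A: FOLLOW(A) ⊇ FOLLOW(S) ⊇ {$,a,b}; new: +{$,a,b}
  S: {$,a,b}  A: {$,a,b}  B: {$,a}
[2]
  S→S B: FOLLOW(B) ⊇ FOLLOW(S) ⊇ {$,a,b}; new: +{b}
  S: {$,a,b}  A: {$,a,b}  B: {$,a,b}
[3] (stable)
  S: {$,a,b}  A: {$,a,b}  B: {$,a,b}

FOLLOW(S) = ["$", "a", "b"]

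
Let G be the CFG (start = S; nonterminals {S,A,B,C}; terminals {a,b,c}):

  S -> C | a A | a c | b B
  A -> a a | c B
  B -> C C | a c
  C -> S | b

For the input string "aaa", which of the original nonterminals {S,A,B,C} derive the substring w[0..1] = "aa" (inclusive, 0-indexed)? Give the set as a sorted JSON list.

Convert to CNF:
  S -> T0 A | T0 T1 | T2 B | b
  A -> T0 T0 | T1 B
  B -> C C | T0 T1
  C -> T0 A | T0 T1 | T2 B | b
  T0 -> a
  T1 -> c
  T2 -> b

CYK fill (cells [i..j] with 0 ≤ i ≤ j ≤ 1 only):
  cell(0,0) a: {T0}  orig:{}
  cell(1,1) a: {T0}  orig:{}
  cell(0,1) aa: {A}

Original NTs in T[0,1] deriving "aa": ["A"]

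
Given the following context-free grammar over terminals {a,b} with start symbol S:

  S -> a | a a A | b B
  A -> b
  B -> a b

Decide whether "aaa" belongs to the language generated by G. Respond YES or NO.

CNF form of G:
  S -> T0 X2 | T1 B | a
  A -> b
  B -> T0 T1
  T0 -> a
  T1 -> b
  X2 -> T0 A

Fill CYK table bottom-up:
  T[0,0] 'a' = {S,T0}  orig:{S}
  T[1,1] 'a' = {S,T0}  orig:{S}
  T[2,2] 'a' = {S,T0}  orig:{S}
  T[0,1] 'aa' = ∅
  T[1,2] 'aa' = ∅
  T[0,2] 'aaa' = ∅

S ∉ T[0,2] ⇒ NO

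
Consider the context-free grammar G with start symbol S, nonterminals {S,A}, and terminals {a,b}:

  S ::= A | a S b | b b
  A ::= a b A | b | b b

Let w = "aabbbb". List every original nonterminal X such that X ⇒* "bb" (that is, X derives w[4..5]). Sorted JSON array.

CNF form of G:
  S -> T0 X3 | T0 X4 | T1 T1 | b
  A -> T0 X2 | T1 T1 | b
  T0 -> a
  T1 -> b
  X2 -> T1 A
  X3 -> S T1
  X4 -> T1 A

CYK table (by increasing span) — only the sub-triangle for w[4..5]:
  T[4,4] 'b' = {A,S,T1}  orig:{A,S}
  T[5,5] 'b' = {A,S,T1}  orig:{A,S}
  T[4,5] 'bb' = {A,S,X2,X3,X4}  orig:{A,S}

Original NTs in T[4,5] deriving "bb": ["A", "S"]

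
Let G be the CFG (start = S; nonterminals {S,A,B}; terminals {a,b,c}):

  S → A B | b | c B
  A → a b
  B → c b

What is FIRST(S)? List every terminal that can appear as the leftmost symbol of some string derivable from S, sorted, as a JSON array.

FIRST iteration:
iter 1:
  A via A→a b: +{a}
  B via B→c b: +{c}
  S via S→A B: +{a}
  S via S→b: +{b}
  S via S→c B: +{c}
  S: {a,b,c}  A: {a}  B: {c}
iter 2: done
  S: {a,b,c}  A: {a}  B: {c}

FIRST(S) = ["a", "b", "c"]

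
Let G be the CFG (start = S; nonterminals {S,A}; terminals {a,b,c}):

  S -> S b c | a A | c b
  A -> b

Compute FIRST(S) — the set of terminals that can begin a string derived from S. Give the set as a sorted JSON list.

Compute FIRST by fixpoint:
iter 1:
  A via A→b: +{b}
  S via S→a A: +{a}
  S via S→c b: +{c}
  FIRST(S)={a,c}  FIRST(A)={b}
iter 2: — fixpoint
  FIRST(S)={a,c}  FIRST(A)={b}

FIRST(S) = ["a", "c"]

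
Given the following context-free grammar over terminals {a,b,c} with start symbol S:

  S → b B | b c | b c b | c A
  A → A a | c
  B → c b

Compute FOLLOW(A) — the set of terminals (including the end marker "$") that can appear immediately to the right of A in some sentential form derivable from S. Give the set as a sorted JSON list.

FIRST sets, iterate to fixpoint:
[1]
  A via A→c: +{c}
  B via B→c b: +{c}
  S via S→b B: +{b}
  S via S→c A: +{c}
  S: {b,c}  A: {c}  B: {c}
[2] — fixpoint
  S: {b,c}  A: {c}  B: {c}

Compute FOLLOW by fixpoint:
seed FOLLOW(S) with $
round 1:
  A→A a: FOLLOW(A) ⊇ FIRST(a) = {a}; new: +{a}
  S→b B: FOLLOW(B) ⊇ FOLLOW(S) ⊇ {$}; new: +{$}
  S→c A: FOLLOW(A) ⊇ FOLLOW(S) ⊇ {$}; new: +{$}
  S: {$}  A: {$,a}  B: {$}
round 2: (no change)
  S: {$}  A: {$,a}  B: {$}

FOLLOW(A) = ["$", "a"]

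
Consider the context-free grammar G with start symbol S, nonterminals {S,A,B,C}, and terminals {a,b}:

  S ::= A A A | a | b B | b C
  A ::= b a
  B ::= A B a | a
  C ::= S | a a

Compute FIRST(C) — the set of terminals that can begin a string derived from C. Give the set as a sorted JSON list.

FIRST sets, iterate to fixpoint:
[1]
  A via A→b a: +{b}
  B via B→A B a: +{b}
  B via B→a: +{a}
  C via C→a a: +{a}
  S via S→A A A: +{b}
  S via S→a: +{a}
  FIRST[S]={a,b}  FIRST[A]={b}  FIRST[B]={a,b}  FIRST[C]={a}
[2]
  C via C→S: +{b}
  FIRST[S]={a,b}  FIRST[A]={b}  FIRST[B]={a,b}  FIRST[C]={a,b}
[3] done
  FIRST[S]={a,b}  FIRST[A]={b}  FIRST[B]={a,b}  FIRST[C]={a,b}

FIRST(C) = ["a", "b"]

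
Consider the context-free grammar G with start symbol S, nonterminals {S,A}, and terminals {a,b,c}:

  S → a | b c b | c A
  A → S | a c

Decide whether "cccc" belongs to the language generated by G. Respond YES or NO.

CNF form of G:
  S -> T1 A | T2 X4 | a
  A -> T0 T1 | T1 A | T2 X3 | a
  T0 -> a
  T1 -> c
  T2 -> b
  X3 -> T1 T2
  X4 -> T1 T2

Fill CYK table bottom-up:
  [0..0]={T1}  "c"  orig:{}
  [1..1]={T1}  "c"  orig:{}
  [2..2]={T1}  "c"  orig:{}
  [3..3]={T1}  "c"  orig:{}
  [0..1]=∅  "cc"
  [1..2]=∅  "cc"
  [2..3]=∅  "cc"
  [0..2]=∅  "ccc"
  [1..3]=∅  "ccc"
  [0..3]=∅  "cccc"

S ∉ T[0,3] ⇒ NO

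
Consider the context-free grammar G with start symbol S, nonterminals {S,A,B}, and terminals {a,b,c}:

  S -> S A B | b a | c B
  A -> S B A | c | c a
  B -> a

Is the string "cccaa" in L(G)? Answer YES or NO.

Convert to CNF:
  S -> S X4 | T0 B | T2 T1
  A -> S X3 | T0 T1 | c
  B -> a
  T0 -> c
  T1 -> a
  T2 -> b
  X3 -> B A
  X4 -> A B

Fill CYK table bottom-up:
  [0..0]={A,T0}  "c"  orig:{A}
  [1..1]={A,T0}  "c"  orig:{A}
  [2..2]={A,T0}  "c"  orig:{A}
  [3..3]={B,T1}  "a"  orig:{B}
  [4..4]={B,T1}  "a"  orig:{B}
  [0..1]=∅  "cc"
  [1..2]=∅  "cc"
  [2..3]={A,S,X4}  "ca"  orig:{A,S}
  [3..4]=∅  "aa"
  [0..2]=∅  "ccc"
  [1..3]=∅  "cca"
  [2..4]={X4}  "caa"  orig:{}
  [0..3]=∅  "ccca"
  [1..4]=∅  "ccaa"
  [0..4]=∅  "cccaa"

S ∉ T[0,4] ⇒ NO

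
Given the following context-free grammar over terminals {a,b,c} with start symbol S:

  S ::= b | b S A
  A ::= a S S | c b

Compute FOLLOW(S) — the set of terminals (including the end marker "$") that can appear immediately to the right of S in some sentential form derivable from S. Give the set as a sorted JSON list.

FIRST sets, iterate to fixpoint:
[1]
  A via A→a S S: +{a}
  A via A→c b: +{c}
  S via S→b: +{b}
  S: {b}  A: {a,c}
[2] (no change)
  S: {b}  A: {a,c}

Compute FOLLOW by fixpoint:
initialize: $ ∈ FOLLOW(S)
iter 1:
  A→a S S: FOLLOW(S) ⊇ FIRST(S) = {b}; new: +{b}
  S→b S A: FOLLOW(S) ⊇ FIRST(A) = {a,c}; new: +{a,c}
  S→b S A: FOLLOW(A) ⊇ FOLLOW(S) ⊇ {$,a,b,c}; new: +{$,a,b,c}
  FOLLOW(S)={$,a,b,c}  FOLLOW(A)={$,a,b,c}
iter 2: (stable)
  FOLLOW(S)={$,a,b,c}  FOLLOW(A)={$,a,b,c}

FOLLOW(S) = ["$", "a", "b", "c"]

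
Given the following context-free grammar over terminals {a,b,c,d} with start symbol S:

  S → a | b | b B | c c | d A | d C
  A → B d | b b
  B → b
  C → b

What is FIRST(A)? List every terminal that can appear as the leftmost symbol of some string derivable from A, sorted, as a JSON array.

Compute FIRST by fixpoint:
[1]
  A via A→b b: +{b}
  B via B→b: +{b}
  C via C→b: +{b}
  S via S→a: +{a}
  S via S→b: +{b}
  S via S→c c: +{c}
  S via S→d A: +{d}
  FIRST(S)={a,b,c,d}  FIRST(A)={b}  FIRST(B)={b}  FIRST(C)={b}
[2] done
  FIRST(S)={a,b,c,d}  FIRST(A)={b}  FIRST(B)={b}  FIRST(C)={b}

FIRST(A) = ["b"]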